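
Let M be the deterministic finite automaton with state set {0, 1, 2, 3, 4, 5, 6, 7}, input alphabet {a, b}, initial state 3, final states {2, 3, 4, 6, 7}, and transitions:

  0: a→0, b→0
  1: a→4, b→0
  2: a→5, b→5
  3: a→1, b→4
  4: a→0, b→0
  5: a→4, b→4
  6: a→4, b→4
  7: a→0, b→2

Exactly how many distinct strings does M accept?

3

The useful subgraph on states {1, 3, 4} is acyclic, so L(M) is finite; the longest accepting path visits 3 useful states, giving maximum string length 2.
Counting accepting paths from 3 by length: 1 of length 0, 1 of length 1, 1 of length 2. Total 3.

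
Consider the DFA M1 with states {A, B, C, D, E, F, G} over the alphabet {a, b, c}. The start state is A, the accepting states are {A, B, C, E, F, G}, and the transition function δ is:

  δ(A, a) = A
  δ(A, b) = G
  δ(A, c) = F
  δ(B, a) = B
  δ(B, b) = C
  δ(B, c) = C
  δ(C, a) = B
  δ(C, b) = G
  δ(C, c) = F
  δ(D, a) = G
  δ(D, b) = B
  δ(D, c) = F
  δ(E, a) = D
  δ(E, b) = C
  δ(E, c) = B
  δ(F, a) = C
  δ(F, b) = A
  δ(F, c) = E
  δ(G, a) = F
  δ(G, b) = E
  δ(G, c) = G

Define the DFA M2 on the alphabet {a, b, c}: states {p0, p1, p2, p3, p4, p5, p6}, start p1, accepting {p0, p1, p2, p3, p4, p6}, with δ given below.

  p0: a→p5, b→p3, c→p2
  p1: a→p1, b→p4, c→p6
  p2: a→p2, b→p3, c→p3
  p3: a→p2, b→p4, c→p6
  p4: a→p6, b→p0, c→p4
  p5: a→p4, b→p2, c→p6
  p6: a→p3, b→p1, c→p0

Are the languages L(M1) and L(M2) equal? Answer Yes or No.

Exploring the product automaton M1 × M2 from the start pair (A, p1), following both machines on each input symbol, reaches 7 state pairs: (A, p1), (G, p4), (F, p6), (E, p0), (C, p3), (D, p5), (B, p2).
M1 accepts in {A, B, C, E, F, G} and M2 accepts in {p0, p1, p2, p3, p4, p6}. In every reachable pair the two components are either both accepting — (A, p1), (G, p4), (F, p6), (E, p0), (C, p3), (B, p2) — or both non-accepting, so no string is accepted by exactly one of the machines: L(M1) \ L(M2) and L(M2) \ L(M1) are both empty.
Hence every string is accepted by M1 iff it is accepted by M2, and the two languages coincide.

Yes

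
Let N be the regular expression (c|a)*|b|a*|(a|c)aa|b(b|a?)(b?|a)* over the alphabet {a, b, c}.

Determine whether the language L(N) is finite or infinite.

infinite

The expression contains a Kleene star applied to a subexpression that matches at least one nonempty string, so it matches strings of unbounded length.
Hence L(N) is infinite.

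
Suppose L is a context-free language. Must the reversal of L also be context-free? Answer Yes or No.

Reversing the right-hand side of every production of a context-free grammar for L gives a context-free grammar for Lᴿ (induction on derivation length).
So the context-free languages are closed under reversal.

Yes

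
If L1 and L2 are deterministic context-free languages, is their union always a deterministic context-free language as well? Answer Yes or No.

{aⁿbⁿ : n≥0} and {aⁿb²ⁿ : n≥0} are each accepted by a deterministic PDA (push the a's; pop one per b, respectively one per two b's), but their union U is not. Suppose a DPDA M accepted U. Being deterministic, M has a single run on aⁿb²ⁿ, and since aⁿbⁿ ∈ U that run passes through an accepting configuration right after consuming the prefix aⁿbⁿ and then goes on to accept again after n more b's. Build an ordinary (nondeterministic) PDA M′ that simulates M on a's and b's and, at any moment when M is in an accepting state, may switch to a second mode in which it reads only c's, feeding each c to M as a b; M′ accepts when M does. Then M′ accepts aⁱbʲcᵏ (k≥1) exactly when both aⁱbʲ ∈ U and aⁱbʲ⁺ᵏ ∈ U, and checking the four cases (i=j or j=2i, combined with j+k=i or j+k=2i) leaves only i=j=k: so L(M′) ∩ a*b*c⁺ = {aⁿbⁿcⁿ : n≥1} would be context-free, which it is not (pumping lemma) — contradiction. (The union is an unambiguous CFL; it is determinism, not unambiguity, that fails.)

No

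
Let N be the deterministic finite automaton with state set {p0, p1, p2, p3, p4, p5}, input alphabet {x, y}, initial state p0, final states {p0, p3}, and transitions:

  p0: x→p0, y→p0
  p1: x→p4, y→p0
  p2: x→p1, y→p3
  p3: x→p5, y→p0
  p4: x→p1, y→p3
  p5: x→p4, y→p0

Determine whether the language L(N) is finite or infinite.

State p0 is reachable from the start and can reach an accepting state, and it lies on the cycle p0 → p0.
Traversing that cycle any number of times yields accepted strings of unbounded length, so the language is infinite.

infinite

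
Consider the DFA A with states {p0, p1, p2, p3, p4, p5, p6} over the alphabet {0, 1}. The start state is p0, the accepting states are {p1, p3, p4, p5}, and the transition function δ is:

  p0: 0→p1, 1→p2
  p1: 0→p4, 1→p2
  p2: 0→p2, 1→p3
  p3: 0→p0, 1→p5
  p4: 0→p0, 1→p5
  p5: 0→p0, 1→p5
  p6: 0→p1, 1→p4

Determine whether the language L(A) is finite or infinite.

State p2 is reachable from the start and can reach an accepting state, and it lies on the cycle p2 → p2.
Traversing that cycle any number of times yields accepted strings of unbounded length, so the language is infinite.

infinite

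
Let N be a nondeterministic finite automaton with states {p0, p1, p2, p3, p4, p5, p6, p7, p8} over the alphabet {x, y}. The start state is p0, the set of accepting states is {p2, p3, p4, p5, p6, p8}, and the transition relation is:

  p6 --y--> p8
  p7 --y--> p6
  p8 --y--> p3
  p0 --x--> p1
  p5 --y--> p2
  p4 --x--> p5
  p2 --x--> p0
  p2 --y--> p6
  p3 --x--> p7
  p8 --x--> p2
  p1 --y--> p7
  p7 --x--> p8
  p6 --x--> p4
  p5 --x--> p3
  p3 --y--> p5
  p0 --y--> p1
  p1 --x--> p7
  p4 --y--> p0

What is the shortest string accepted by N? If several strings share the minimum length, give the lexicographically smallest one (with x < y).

xxx

A breadth-first search from p0 reaches an accepting state first via the path p0 → p1 → p7 → p8 on input xxx.
No string of length < 3 is accepted (BFS exhausts all shorter strings without reaching an accepting state), and xxx is the lexicographically least accepting string of length 3.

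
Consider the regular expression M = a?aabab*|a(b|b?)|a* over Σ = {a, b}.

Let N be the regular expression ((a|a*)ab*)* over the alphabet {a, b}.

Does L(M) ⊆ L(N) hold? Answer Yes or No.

Converting the expression M to a DFA (subset construction, then merging equivalent states) gives the minimal DFA with states {m0, m1, m2, m3, m4, m5, m6, m7, m8}, start state m0, accepting states {m0, m1, m3, m4, m5, m7, m8} and transitions m0: a→m1, b→m2; m1: a→m3, b→m4; m2: a→m2, b→m2; m3: a→m5, b→m6; m4: a→m2, b→m2; m5: a→m7, b→m6; m6: a→m8, b→m2; m7: a→m7, b→m2; m8: a→m2, b→m8.
Converting the expression N to a DFA (subset construction, then merging equivalent states) gives the minimal DFA with states {n0, n1, n2}, start state n0, accepting states {n0, n1} and transitions n0: a→n1, b→n2; n1: a→n1, b→n1; n2: a→n2, b→n2.
Exploring the product automaton M × N from the start pair (m0, n0), following both machines on each input symbol, reaches 10 state pairs: (m0, n0), (m1, n1), (m2, n2), (m3, n1), (m4, n1), (m5, n1), (m6, n1), (m2, n1), (m7, n1), (m8, n1).
M accepts in {m0, m1, m3, m4, m5, m7, m8} and N accepts in {n0, n1}. The reachable pairs whose M-component is accepting are (m0, n0), (m1, n1), (m3, n1), (m4, n1), (m5, n1), (m7, n1), (m8, n1); in each of them the N-component is accepting too, so the product for L(M) \ L(N) (M-component accepting, N-component rejecting) has no reachable accepting pair and the difference is empty.
Hence every string in L(M) is also in L(N).

Yes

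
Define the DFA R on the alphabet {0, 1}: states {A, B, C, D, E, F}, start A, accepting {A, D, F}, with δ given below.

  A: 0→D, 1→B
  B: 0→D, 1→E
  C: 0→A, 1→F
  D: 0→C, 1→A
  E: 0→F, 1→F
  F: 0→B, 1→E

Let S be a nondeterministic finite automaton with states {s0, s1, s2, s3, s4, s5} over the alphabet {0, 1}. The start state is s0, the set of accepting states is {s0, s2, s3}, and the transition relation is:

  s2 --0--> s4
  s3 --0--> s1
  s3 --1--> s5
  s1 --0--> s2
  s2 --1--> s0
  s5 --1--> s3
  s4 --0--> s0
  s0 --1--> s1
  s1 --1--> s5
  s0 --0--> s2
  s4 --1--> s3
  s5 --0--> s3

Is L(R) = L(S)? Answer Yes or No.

Exploring the product automaton R × S from the start pair (A, s0), following both machines on each input symbol, reaches 6 state pairs: (A, s0), (D, s2), (B, s1), (C, s4), (E, s5), (F, s3).
R accepts in {A, D, F} and S accepts in {s0, s2, s3}. In every reachable pair the two components are either both accepting — (A, s0), (D, s2), (F, s3) — or both non-accepting, so no string is accepted by exactly one of the machines: L(R) \ L(S) and L(S) \ L(R) are both empty.
Hence every string is accepted by R iff it is accepted by S, and the two languages coincide.

Yes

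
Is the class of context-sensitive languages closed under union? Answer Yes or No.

Yes

A linear-bounded automaton can nondeterministically choose to simulate the LBA for L₁ or the LBA for L₂; equivalently, with disjoint nonterminals, S → S₁ | S₂ added to two noncontracting grammars is still noncontracting.
So the context-sensitive languages are closed under union.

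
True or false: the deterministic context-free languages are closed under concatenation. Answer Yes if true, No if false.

No

Take L₁ = {ε, c} (finite, hence regular and DCFL) and L₂ = {c aⁿbⁿ : n≥0} ∪ {cc aⁿb²ⁿ : n≥0} (a DCFL: the number of leading c's tells the DPDA whether to pop one stack symbol per b or per two b's). Then L₁L₂ ∩ cca⁺b* = {cc aⁿbⁿ : n≥1} ∪ {cc aⁿb²ⁿ : n≥1}. If L₁L₂ were a DCFL, so would be this intersection with a regular set, and a DPDA for it started from its configuration after reading cc would accept {aⁿbⁿ : n≥1} ∪ {aⁿb²ⁿ : n≥1}, which no deterministic PDA accepts (a DPDA for it would have a single run on aⁿb²ⁿ, accepting after the prefix aⁿbⁿ and accepting again after n more b's; an ordinary PDA that simulates it on a's and b's and, at any moment when it is accepting, may switch to reading only a fresh letter d while feeding each d to the simulation as a b, would accept aⁱbʲdᵏ (k≥1) exactly when both aⁱbʲ and aⁱbʲ⁺ᵏ are in the language, i.e. its language intersected with the regular set a*b*d⁺ would be exactly {aⁿbⁿdⁿ : n≥1} — impossible, since context-free languages are closed under intersection with regular sets and {aⁿbⁿdⁿ} is not context-free). Hence L₁L₂ is not a DCFL.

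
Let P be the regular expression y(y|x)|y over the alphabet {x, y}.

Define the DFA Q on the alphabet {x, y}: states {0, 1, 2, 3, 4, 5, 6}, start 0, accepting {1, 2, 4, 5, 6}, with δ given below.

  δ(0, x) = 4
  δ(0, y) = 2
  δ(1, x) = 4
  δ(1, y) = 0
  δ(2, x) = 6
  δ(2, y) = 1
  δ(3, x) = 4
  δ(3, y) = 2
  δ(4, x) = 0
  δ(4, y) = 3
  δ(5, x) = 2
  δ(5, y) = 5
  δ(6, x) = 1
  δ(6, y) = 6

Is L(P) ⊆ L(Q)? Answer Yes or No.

Converting the expression P to a DFA (subset construction, then merging equivalent states) gives the minimal DFA with states {p0, p1, p2, p3}, start state p0, accepting states {p2, p3} and transitions p0: x→p1, y→p2; p1: x→p1, y→p1; p2: x→p3, y→p3; p3: x→p1, y→p1.
Exploring the product automaton P × Q from the start pair (p0, 0), following both machines on each input symbol, reaches 10 state pairs: (p0, 0), (p1, 4), (p2, 2), (p1, 0), (p1, 3), (p3, 6), (p3, 1), (p1, 2), (p1, 1), (p1, 6).
P accepts in {p2, p3} and Q accepts in {1, 2, 4, 5, 6}. The reachable pairs whose P-component is accepting are (p2, 2), (p3, 6), (p3, 1); in each of them the Q-component is accepting too, so the product for L(P) \ L(Q) (P-component accepting, Q-component rejecting) has no reachable accepting pair and the difference is empty.
Hence every string in L(P) is also in L(Q).

Yes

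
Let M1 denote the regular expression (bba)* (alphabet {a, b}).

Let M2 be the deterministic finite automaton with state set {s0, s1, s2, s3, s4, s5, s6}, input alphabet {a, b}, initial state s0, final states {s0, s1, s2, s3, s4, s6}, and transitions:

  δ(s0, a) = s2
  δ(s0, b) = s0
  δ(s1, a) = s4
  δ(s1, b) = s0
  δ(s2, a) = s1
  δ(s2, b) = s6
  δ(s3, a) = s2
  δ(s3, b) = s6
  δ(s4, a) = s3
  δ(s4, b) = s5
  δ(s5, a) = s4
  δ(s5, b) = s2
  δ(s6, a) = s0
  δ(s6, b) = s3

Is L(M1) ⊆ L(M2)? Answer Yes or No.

Yes

Converting the expression M1 to a DFA (subset construction, then merging equivalent states) gives the minimal DFA with states {r0, r1, r2, r3}, start state r0, accepting states {r0} and transitions r0: a→r1, b→r2; r1: a→r1, b→r1; r2: a→r1, b→r3; r3: a→r0, b→r1.
Exploring the product automaton M1 × M2 from the start pair (r0, s0), following both machines on each input symbol, reaches 13 state pairs: (r0, s0), (r1, s2), (r2, s0), (r1, s1), (r1, s6), (r3, s0), (r1, s4), (r1, s0), (r1, s3), (r0, s2), (r1, s5), (r2, s6), (r3, s3).
M1 accepts in {r0} and M2 accepts in {s0, s1, s2, s3, s4, s6}. The reachable pairs whose M1-component is accepting are (r0, s0), (r0, s2); in each of them the M2-component is accepting too, so the product for L(M1) \ L(M2) (M1-component accepting, M2-component rejecting) has no reachable accepting pair and the difference is empty.
Hence every string in L(M1) is also in L(M2).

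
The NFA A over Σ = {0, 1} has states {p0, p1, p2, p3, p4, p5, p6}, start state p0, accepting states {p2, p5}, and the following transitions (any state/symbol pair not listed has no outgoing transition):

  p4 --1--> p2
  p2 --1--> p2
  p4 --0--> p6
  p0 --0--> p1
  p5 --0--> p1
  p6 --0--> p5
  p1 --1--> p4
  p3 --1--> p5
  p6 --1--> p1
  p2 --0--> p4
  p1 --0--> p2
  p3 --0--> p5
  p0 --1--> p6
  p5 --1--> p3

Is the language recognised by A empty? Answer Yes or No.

The string 00 is accepted: the run p0 → p1 → p2 ends in the accepting state p2.
Since at least one string is accepted, L(A) is not empty.

No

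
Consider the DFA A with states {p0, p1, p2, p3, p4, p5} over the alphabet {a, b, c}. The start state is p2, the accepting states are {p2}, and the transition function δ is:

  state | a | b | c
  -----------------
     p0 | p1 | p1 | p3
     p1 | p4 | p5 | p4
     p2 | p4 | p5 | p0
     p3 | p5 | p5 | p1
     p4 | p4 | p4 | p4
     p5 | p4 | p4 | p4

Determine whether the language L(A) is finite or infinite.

finite

The useful states (reachable from p2 and able to reach an accepting state) are {p2}.
Restricted to these states the transition graph has no cycle, so every accepting path has bounded length and L is finite.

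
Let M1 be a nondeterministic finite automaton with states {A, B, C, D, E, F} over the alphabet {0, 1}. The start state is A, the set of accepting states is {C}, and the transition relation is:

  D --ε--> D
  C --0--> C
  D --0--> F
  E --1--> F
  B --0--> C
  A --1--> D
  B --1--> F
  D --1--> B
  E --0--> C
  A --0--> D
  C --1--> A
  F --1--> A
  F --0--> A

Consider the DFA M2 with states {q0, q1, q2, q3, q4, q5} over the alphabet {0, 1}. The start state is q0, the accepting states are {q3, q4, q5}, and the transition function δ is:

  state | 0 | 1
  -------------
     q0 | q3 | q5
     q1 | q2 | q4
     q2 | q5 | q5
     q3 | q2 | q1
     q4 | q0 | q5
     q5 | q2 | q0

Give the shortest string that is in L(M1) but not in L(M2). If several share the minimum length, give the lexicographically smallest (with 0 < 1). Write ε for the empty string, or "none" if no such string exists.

The string 010 is accepted by M1 but not by M2.
No shorter string lies in the difference, and 010 is the lexicographically first length-3 string in L(M1) \ L(M2).

010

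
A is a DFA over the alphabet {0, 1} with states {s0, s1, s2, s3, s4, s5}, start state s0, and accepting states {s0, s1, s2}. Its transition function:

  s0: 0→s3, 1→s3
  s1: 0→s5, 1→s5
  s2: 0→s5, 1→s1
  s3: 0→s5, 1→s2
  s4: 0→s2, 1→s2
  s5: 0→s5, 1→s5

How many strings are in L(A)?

The useful subgraph on states {s0, s1, s2, s3} is acyclic, so L(A) is finite; the longest accepting path visits 4 useful states, giving maximum string length 3.
Counting accepting paths from s0 by length: 1 of length 0, 2 of length 2, 2 of length 3. Total 5.

5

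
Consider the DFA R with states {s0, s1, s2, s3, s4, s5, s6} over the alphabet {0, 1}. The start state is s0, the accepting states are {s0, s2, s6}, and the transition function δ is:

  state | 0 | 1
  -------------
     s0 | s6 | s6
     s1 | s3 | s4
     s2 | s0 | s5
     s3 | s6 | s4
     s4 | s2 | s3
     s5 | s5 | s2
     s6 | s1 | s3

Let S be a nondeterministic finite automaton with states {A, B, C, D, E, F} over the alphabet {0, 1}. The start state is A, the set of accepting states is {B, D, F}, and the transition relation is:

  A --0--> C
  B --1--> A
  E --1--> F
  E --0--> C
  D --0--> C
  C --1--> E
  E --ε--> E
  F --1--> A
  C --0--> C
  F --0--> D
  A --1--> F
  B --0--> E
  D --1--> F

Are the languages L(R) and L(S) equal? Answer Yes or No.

No

The empty string ε is accepted by R but rejected by S.
So L(R) ≠ L(S).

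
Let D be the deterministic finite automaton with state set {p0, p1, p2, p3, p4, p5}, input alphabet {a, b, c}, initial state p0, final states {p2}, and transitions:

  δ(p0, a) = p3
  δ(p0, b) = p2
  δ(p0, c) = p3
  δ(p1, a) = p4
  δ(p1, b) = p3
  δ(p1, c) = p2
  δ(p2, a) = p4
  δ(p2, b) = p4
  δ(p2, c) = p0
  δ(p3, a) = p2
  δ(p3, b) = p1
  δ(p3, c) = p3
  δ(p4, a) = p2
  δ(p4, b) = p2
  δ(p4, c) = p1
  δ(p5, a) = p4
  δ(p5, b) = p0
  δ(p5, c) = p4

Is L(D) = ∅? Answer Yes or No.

No

The string b is accepted: the run p0 → p2 ends in the accepting state p2.
Since at least one string is accepted, L(D) is not empty.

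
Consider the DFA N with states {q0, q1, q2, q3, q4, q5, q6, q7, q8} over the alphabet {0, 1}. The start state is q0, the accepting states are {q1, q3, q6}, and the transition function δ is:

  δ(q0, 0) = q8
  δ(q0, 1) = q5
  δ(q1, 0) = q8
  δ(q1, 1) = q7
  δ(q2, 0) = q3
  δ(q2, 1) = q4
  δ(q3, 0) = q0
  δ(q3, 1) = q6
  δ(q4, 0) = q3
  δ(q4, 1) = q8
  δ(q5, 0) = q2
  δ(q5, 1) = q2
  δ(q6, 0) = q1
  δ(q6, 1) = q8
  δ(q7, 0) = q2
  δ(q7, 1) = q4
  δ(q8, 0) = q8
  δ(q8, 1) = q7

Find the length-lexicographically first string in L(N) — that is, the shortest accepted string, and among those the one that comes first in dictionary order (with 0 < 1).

100

A breadth-first search from q0 reaches an accepting state first via the path q0 → q5 → q2 → q3 on input 100.
No string of length < 3 is accepted (BFS exhausts all shorter strings without reaching an accepting state), and 100 is the lexicographically least accepting string of length 3.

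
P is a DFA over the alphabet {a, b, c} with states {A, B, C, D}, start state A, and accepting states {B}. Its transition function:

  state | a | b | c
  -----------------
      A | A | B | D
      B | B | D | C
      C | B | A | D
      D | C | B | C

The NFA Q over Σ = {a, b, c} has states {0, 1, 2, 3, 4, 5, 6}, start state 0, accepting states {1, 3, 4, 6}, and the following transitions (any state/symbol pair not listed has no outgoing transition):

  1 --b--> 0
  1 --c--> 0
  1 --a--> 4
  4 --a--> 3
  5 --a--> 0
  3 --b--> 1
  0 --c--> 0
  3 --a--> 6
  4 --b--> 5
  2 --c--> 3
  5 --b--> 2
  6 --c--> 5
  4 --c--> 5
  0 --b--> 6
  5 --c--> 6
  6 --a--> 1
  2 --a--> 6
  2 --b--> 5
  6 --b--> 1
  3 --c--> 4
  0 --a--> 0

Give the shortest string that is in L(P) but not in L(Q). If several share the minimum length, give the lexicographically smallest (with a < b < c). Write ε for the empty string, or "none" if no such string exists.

bbb

The string bbb is accepted by P but not by Q.
No shorter string lies in the difference, and bbb is the lexicographically first length-3 string in L(P) \ L(Q).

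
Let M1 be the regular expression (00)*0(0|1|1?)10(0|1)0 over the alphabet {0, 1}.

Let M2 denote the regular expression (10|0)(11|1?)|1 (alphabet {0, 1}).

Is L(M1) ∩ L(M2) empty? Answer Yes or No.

Converting the expression M1 to a DFA (subset construction, then merging equivalent states) gives the minimal DFA with states {r0, r1, r2, r3, r4, r5, r6, r7, r8}, start state r0, accepting states {r8} and transitions r0: 0→r1, 1→r2; r1: 0→r3, 1→r4; r2: 0→r2, 1→r2; r3: 0→r1, 1→r5; r4: 0→r6, 1→r5; r5: 0→r6, 1→r2; r6: 0→r7, 1→r7; r7: 0→r8, 1→r2; r8: 0→r2, 1→r2.
Converting the expression M2 to a DFA (subset construction, then merging equivalent states) gives the minimal DFA with states {t0, t1, t2, t3, t4, t5}, start state t0, accepting states {t1, t2, t4, t5} and transitions t0: 0→t1, 1→t2; t1: 0→t3, 1→t4; t2: 0→t1, 1→t3; t3: 0→t3, 1→t3; t4: 0→t3, 1→t5; t5: 0→t3, 1→t3.
Exploring the product automaton M1 × M2 from the start pair (r0, t0), following both machines on each input symbol, reaches 16 state pairs: (r0, t0), (r1, t1), (r2, t2), (r3, t3), (r4, t4), (r2, t1), (r2, t3), (r1, t3), (r5, t3), (r6, t3), (r5, t5), (r2, t4), (r4, t3), (r7, t3), (r2, t5), (r8, t3).
M1 accepts in {r8} and M2 accepts in {t1, t2, t4, t5}; no reachable pair has both components accepting, so no string drives both machines to acceptance simultaneously and L(M1) ∩ L(M2) = ∅.
So no string is accepted by both, and the intersection is empty.

Yes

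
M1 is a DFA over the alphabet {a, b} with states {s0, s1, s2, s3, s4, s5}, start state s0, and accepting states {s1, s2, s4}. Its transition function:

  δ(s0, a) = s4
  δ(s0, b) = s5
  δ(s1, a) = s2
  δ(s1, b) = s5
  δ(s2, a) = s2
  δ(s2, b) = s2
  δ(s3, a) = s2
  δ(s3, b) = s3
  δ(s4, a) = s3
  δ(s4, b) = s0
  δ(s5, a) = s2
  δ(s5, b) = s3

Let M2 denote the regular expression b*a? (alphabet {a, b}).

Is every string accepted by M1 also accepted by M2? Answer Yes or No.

The string aaa is in L(M1) but not in L(M2).
So L(M1) ⊄ L(M2).

No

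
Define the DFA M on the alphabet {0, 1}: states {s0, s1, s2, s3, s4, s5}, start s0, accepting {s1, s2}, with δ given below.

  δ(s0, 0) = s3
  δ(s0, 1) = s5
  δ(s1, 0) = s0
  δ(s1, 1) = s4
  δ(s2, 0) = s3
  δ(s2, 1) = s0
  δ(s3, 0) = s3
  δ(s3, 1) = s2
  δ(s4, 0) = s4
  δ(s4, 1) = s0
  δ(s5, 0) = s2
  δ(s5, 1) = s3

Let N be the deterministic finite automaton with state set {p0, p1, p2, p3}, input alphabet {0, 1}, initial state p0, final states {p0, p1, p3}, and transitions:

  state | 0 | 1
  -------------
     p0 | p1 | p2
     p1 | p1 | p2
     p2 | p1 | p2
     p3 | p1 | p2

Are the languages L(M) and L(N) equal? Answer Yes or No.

No

The string 01 is accepted by M but rejected by N.
So L(M) ≠ L(N).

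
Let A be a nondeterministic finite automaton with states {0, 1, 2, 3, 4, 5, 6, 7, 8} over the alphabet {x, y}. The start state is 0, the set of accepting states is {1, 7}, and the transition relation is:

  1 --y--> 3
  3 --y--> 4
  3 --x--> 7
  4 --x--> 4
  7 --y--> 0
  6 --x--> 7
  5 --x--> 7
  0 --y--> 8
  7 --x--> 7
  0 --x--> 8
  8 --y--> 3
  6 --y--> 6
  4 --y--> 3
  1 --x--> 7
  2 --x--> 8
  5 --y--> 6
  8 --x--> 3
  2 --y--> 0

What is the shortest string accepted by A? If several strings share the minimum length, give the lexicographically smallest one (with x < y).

A breadth-first search from 0 reaches an accepting state first via the path 0 → 8 → 3 → 7 on input xxx.
No string of length < 3 is accepted (BFS exhausts all shorter strings without reaching an accepting state), and xxx is the lexicographically least accepting string of length 3.

xxx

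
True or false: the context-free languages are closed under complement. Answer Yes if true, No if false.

No

CFLs are closed under union, so if they were also closed under complement they would be closed under intersection by De Morgan (L₁ ∩ L₂ is the complement of the union of the complements). But {aⁿbⁿcᵐ} ∩ {aᵐbⁿcⁿ} = {aⁿbⁿcⁿ} is not context-free although both operands are.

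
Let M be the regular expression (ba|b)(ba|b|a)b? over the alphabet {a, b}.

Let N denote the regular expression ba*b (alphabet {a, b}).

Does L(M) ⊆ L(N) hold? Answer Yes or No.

No

The string ba is in L(M) but not in L(N).
So L(M) ⊄ L(N).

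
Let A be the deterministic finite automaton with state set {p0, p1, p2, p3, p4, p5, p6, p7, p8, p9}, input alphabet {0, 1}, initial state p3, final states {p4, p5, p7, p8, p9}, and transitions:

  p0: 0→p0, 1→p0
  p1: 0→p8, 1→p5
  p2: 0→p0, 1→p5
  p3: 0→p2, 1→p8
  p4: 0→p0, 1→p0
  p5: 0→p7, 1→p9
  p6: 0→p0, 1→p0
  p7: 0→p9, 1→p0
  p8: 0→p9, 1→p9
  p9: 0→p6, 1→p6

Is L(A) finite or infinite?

The useful states (reachable from p3 and able to reach an accepting state) are {p2, p3, p5, p7, p8, p9}.
Restricted to these states the transition graph has no cycle, so every accepting path has bounded length and L is finite.

finite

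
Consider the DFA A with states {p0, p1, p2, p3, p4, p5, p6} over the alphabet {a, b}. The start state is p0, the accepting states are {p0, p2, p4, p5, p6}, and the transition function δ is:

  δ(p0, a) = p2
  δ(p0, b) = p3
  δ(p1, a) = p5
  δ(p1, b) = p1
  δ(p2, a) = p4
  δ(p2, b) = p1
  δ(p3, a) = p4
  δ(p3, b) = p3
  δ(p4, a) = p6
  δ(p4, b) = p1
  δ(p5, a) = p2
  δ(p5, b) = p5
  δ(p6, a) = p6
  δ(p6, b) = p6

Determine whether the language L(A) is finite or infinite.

infinite

State p1 is reachable from the start and can reach an accepting state, and it lies on the cycle p1 → p1.
Traversing that cycle any number of times yields accepted strings of unbounded length, so the language is infinite.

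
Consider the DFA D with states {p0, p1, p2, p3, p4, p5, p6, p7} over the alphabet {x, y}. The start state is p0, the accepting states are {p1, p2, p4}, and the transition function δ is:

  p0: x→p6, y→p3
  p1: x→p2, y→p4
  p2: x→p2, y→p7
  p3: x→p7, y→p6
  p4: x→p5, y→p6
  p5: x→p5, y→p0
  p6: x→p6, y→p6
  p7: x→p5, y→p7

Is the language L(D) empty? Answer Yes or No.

Yes

The states reachable from the start state are {p0, p3, p5, p6, p7}.
None of the accepting states {p1, p2, p4} is reachable, so no string is accepted and L(D) = ∅.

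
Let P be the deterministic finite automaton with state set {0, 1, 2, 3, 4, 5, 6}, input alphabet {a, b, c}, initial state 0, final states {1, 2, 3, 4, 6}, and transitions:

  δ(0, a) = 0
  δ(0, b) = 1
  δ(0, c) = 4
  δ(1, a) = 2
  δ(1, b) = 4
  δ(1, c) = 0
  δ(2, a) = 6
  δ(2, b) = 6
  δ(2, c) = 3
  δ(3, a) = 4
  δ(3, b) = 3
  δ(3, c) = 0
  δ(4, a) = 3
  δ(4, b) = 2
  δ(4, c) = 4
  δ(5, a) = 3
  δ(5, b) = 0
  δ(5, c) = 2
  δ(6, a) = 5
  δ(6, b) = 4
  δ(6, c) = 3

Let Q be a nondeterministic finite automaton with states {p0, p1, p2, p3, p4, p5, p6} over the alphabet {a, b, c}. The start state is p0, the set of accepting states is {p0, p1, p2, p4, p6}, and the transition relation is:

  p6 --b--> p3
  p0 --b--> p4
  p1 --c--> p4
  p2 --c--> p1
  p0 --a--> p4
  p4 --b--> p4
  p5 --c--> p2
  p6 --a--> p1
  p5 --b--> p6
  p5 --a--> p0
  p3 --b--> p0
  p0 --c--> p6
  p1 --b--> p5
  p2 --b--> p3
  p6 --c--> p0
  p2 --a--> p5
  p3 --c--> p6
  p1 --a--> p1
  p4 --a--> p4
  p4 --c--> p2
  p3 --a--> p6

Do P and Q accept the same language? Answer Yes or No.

No

The string cb is accepted by P but rejected by Q.
So L(P) ≠ L(Q).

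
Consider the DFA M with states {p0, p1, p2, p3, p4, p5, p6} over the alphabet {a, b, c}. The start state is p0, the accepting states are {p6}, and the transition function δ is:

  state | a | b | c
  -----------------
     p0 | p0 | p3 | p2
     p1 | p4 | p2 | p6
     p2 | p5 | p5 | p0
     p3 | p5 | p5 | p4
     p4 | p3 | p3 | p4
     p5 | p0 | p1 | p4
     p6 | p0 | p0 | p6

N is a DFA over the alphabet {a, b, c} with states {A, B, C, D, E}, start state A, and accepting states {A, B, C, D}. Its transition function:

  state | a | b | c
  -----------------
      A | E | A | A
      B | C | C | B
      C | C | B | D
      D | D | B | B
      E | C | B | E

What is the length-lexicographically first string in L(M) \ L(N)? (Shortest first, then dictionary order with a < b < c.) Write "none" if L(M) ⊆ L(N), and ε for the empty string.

Exploring the product automaton M × N from the start pair (p0, A), following both machines on each input symbol, reaches 31 state pairs: (p0, A), (p0, E), (p3, A), (p2, A), (p0, C), (p3, B), (p2, E), (p5, E), (p5, A), (p4, A), (p2, D), (p5, C), (p4, B), (p5, B), (p1, B), (p4, E), (p1, A), (p3, E), (p5, D), (p0, B), (p4, D), (p3, C), (p1, C), (p4, C), (p2, C), (p6, B), (p6, A), (p0, D), (p2, B), (p3, D), (p6, D).
M accepts in {p6} and N accepts in {A, B, C, D}. The reachable pairs whose M-component is accepting are (p6, B), (p6, A), (p6, D); in each of them the N-component is accepting too, so the product for L(M) \ L(N) (M-component accepting, N-component rejecting) has no reachable accepting pair and the difference is empty.
So every string accepted by M is also accepted by N: L(M) \ L(N) = ∅ and there is no such string.

none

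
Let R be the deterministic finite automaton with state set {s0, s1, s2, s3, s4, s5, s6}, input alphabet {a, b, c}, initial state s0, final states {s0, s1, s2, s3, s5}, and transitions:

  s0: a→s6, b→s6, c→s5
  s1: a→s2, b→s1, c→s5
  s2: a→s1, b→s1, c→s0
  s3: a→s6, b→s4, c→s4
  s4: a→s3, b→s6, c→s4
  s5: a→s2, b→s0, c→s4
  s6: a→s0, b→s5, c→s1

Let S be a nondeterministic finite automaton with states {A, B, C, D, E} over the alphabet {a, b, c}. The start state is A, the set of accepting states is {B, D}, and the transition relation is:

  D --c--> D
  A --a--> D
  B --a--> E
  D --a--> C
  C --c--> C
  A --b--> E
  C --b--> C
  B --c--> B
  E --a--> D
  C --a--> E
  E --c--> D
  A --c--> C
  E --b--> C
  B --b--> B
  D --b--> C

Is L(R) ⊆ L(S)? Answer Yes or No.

No

The empty string ε is in L(R) but not in L(S).
So L(R) ⊄ L(S).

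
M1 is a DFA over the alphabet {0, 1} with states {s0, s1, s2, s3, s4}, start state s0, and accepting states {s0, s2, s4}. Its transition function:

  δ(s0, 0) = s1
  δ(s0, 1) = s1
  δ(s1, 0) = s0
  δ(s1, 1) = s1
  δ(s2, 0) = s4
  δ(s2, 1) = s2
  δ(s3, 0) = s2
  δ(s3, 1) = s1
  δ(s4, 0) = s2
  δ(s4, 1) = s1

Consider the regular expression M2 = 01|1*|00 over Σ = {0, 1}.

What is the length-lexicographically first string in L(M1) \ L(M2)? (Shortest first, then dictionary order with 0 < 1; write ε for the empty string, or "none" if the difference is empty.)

10

The string 10 is accepted by M1 but not by M2.
No shorter string lies in the difference, and 10 is the lexicographically first length-2 string in L(M1) \ L(M2).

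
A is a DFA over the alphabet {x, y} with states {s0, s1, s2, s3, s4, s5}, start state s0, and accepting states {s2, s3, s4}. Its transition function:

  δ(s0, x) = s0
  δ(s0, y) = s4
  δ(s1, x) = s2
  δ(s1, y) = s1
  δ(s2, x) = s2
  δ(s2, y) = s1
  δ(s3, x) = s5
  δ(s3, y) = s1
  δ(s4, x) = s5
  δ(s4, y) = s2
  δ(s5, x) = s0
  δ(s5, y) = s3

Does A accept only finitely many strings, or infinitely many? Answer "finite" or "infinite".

State s0 is reachable from the start and can reach an accepting state, and it lies on the cycle s0 → s0.
Traversing that cycle any number of times yields accepted strings of unbounded length, so the language is infinite.

infinite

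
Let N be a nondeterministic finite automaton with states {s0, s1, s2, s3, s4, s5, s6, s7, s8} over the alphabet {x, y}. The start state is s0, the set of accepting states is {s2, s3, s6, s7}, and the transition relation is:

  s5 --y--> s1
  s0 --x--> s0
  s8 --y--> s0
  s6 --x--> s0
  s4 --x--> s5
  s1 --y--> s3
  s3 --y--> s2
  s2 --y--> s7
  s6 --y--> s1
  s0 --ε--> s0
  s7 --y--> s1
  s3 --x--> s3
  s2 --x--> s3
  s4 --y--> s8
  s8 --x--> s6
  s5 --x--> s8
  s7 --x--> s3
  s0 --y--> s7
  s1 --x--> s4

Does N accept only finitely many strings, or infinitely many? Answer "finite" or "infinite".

State s0 is reachable from the start and can reach an accepting state, and it lies on the cycle s0 → s0.
Traversing that cycle any number of times yields accepted strings of unbounded length, so the language is infinite.

infinite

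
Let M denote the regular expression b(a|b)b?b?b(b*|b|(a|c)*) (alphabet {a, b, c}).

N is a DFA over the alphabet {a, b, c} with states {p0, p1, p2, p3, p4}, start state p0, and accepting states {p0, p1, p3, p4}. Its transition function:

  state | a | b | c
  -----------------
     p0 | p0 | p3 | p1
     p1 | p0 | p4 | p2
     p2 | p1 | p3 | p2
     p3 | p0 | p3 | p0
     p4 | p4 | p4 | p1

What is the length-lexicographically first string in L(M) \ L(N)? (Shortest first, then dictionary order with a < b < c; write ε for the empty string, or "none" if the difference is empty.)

babacc

The string babacc is accepted by M but not by N.
No shorter string lies in the difference, and babacc is the lexicographically first length-6 string in L(M) \ L(N).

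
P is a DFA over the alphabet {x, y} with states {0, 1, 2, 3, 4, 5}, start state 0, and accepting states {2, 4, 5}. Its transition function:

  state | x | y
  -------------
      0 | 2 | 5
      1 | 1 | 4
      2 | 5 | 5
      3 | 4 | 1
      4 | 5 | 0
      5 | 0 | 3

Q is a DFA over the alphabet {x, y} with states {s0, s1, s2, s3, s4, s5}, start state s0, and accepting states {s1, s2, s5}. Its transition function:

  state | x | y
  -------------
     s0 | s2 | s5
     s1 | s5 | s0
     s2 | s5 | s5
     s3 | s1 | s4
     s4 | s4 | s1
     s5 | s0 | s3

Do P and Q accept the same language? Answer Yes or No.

Exploring the product automaton P × Q from the start pair (0, s0), following both machines on each input symbol, reaches 6 state pairs: (0, s0), (2, s2), (5, s5), (3, s3), (4, s1), (1, s4).
P accepts in {2, 4, 5} and Q accepts in {s1, s2, s5}. In every reachable pair the two components are either both accepting — (2, s2), (5, s5), (4, s1) — or both non-accepting, so no string is accepted by exactly one of the machines: L(P) \ L(Q) and L(Q) \ L(P) are both empty.
Hence every string is accepted by P iff it is accepted by Q, and the two languages coincide.

Yes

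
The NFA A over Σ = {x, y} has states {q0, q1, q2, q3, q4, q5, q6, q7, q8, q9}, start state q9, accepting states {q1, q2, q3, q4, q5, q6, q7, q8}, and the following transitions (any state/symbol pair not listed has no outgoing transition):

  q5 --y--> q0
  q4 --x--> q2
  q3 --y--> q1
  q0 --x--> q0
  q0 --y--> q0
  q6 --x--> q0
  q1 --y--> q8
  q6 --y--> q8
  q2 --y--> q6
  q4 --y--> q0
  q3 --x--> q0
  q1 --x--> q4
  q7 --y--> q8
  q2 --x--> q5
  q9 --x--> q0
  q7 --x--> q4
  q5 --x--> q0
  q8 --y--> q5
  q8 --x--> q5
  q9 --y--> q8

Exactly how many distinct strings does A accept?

3

The useful subgraph on states {q5, q8, q9} is acyclic, so L(A) is finite; the longest accepting path visits 3 useful states, giving maximum string length 2.
Counting accepting paths from q9 by length: 1 of length 1, 2 of length 2. Total 3.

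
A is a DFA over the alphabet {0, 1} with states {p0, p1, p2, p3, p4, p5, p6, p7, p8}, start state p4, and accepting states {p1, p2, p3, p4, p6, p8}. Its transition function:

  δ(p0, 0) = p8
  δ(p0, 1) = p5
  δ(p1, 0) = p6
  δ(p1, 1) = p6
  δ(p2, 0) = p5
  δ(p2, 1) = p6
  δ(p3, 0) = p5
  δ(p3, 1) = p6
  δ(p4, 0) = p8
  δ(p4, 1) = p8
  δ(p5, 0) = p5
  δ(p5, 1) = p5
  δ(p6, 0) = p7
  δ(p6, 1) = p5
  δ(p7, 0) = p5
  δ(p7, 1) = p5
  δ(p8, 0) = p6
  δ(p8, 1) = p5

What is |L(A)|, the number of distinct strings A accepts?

The useful subgraph on states {p4, p6, p8} is acyclic, so L(A) is finite; the longest accepting path visits 3 useful states, giving maximum string length 2.
Counting accepting paths from p4 by length: 1 of length 0, 2 of length 1, 2 of length 2. Total 5.

5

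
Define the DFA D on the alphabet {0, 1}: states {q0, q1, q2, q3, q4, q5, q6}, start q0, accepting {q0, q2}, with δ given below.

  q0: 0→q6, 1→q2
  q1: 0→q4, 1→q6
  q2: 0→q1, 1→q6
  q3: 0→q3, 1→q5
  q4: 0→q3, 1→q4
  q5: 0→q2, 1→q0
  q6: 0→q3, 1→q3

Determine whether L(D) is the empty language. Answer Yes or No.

The empty string ε is accepted: the run q0 ends in the accepting state q0.
Since at least one string is accepted, L(D) is not empty.

No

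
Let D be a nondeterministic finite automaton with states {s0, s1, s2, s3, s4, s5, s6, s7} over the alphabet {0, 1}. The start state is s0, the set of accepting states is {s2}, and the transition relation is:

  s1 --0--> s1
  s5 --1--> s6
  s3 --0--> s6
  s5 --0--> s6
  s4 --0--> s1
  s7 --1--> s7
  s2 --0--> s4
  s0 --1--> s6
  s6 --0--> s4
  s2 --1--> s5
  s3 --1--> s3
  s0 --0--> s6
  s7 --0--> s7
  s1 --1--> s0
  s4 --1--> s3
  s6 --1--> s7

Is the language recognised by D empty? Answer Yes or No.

The states reachable from the start state are {s0, s1, s3, s4, s6, s7}.
None of the accepting states {s2} is reachable, so no string is accepted and L(D) = ∅.

Yes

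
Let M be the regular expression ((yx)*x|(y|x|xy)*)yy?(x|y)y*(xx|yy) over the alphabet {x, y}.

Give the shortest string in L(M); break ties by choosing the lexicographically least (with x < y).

yxxx

By inspection of the expression, no string of length less than 4 matches, and yxxx is the lexicographically first match of length 4.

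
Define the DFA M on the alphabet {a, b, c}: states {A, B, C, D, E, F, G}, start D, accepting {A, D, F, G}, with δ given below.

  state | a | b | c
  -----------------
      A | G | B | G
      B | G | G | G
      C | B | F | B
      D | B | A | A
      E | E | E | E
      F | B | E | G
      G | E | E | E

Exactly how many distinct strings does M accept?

The useful subgraph on states {A, B, D, G} is acyclic, so L(M) is finite; the longest accepting path visits 4 useful states, giving maximum string length 3.
Counting accepting paths from D by length: 1 of length 0, 2 of length 1, 7 of length 2, 6 of length 3. Total 16.

16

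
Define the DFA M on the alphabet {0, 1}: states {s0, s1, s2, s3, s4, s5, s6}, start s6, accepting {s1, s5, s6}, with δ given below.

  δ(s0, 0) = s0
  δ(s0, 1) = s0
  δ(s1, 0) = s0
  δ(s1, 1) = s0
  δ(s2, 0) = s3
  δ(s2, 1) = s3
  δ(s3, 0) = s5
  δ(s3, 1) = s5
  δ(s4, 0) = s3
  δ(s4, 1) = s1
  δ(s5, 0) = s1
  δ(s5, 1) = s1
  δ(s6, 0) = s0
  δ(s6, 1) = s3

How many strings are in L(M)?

7

The useful subgraph on states {s1, s3, s5, s6} is acyclic, so L(M) is finite; the longest accepting path visits 4 useful states, giving maximum string length 3.
Counting accepting paths from s6 by length: 1 of length 0, 2 of length 2, 4 of length 3. Total 7.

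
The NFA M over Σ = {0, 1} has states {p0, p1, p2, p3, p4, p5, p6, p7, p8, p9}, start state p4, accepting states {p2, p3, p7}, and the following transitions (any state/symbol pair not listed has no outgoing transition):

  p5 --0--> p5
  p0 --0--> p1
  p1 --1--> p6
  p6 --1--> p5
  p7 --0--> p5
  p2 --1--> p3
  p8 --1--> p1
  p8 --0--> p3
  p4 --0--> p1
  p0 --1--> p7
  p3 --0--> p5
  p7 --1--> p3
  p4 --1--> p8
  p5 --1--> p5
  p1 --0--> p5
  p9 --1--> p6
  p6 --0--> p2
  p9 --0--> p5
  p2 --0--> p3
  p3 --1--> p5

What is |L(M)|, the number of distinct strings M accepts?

The useful subgraph on states {p1, p2, p3, p4, p6, p8} is acyclic, so L(M) is finite; the longest accepting path visits 6 useful states, giving maximum string length 5.
Counting accepting paths from p4 by length: 1 of length 2, 1 of length 3, 3 of length 4, 2 of length 5. Total 7.

7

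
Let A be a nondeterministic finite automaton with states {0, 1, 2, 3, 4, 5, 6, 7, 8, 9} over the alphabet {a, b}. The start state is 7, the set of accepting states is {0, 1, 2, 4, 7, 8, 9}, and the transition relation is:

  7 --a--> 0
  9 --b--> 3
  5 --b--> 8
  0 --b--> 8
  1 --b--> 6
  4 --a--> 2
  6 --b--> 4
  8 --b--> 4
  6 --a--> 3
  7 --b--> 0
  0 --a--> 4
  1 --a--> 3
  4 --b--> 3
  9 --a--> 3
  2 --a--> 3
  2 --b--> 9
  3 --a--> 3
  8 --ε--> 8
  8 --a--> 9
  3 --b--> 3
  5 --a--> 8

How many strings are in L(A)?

19

The useful subgraph on states {0, 2, 4, 7, 8, 9} is acyclic, so L(A) is finite; the longest accepting path visits 6 useful states, giving maximum string length 5.
Counting accepting paths from 7 by length: 1 of length 0, 2 of length 1, 4 of length 2, 6 of length 3, 4 of length 4, 2 of length 5. Total 19.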